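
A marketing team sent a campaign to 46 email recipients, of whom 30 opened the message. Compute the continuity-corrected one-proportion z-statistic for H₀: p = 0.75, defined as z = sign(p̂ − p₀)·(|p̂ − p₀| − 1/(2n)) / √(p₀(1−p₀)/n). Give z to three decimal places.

With x = 30 successes in n = 46, p̂ = 0.65217. p̂ − p₀ = -0.097826.
1/(2n) = 0.010870.
Corrected numerator: |-0.097826| − 0.010870 = 0.086956.
Under H₀, SE = √(p₀(1−p₀)/n) = √(0.75·0.25/46) = √0.004076087 = 0.063844.
z = −0.086956/0.063844 = -1.362.

z = -1.362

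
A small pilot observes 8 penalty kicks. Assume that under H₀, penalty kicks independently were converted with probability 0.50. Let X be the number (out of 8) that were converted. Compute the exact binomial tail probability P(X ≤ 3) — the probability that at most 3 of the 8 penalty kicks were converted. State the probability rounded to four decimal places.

X ~ Binomial(n=8, p=0.50).
P(X ≤ 3) = C(8,0)·0.50^0·0.50^8 + C(8,1)·0.50^1·0.50^7 + C(8,2)·0.50^2·0.50^6 + C(8,3)·0.50^3·0.50^5.
= 0.003906 + 0.031250 + 0.109375 + 0.218750 = 0.3633.

P = 0.3633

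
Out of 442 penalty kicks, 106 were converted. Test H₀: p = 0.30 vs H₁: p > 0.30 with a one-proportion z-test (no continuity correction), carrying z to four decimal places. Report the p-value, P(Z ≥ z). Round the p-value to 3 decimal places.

p̂ = 106/442 = 0.23982.
Null standard error: √(0.30·0.70/442) = √0.000475113 = 0.021797.
Test statistic (full precision, shown to 4 dp): z = (106/442 − 0.30)/SE₀ ≈ -2.7610.
From the standard normal, P(Z ≥ z) = 0.997.

p-value = 0.997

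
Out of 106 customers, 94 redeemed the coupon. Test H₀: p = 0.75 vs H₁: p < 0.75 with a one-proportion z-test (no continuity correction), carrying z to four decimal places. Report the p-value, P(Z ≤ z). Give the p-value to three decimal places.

p-value = 0.999

Sample proportion p̂ = 94/106 = 0.88679.
Under H₀, SE = √(p₀(1−p₀)/n) = √(0.75·0.25/106) = √0.001768868 = 0.042058.
z = (p̂ − p₀)/SE = (94/106 − 0.75)/0.042058 ≈ 3.2525.
p-value = P(Z ≤ z) with z = 3.2525 → 0.999.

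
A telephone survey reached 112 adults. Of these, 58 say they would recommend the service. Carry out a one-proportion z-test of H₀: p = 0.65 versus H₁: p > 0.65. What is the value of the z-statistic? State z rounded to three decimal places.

z = -2.932

With x = 58 successes in n = 112, p̂ = 0.51786.
SE₀ = √(0.65·0.35/112) = 0.045069.
Test statistic: z = -0.13214/0.045069 = -2.932.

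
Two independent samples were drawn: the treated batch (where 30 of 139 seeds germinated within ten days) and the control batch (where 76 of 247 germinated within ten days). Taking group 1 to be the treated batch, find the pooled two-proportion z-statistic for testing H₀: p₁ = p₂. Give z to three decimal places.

p̂₁ = 30/139 = 0.21583, p̂₂ = 76/247 = 0.30769.
Pooled p̂ = (30+76)/(139+247) = 106/386 = 0.27461.
SE = √[p̂(1−p̂)(1/n₁+1/n₂)] = √[0.27461·0.72539·(1/139+1/247)] ≈ 0.047324.
z = -0.09186/0.047324 = -1.941.

z = -1.941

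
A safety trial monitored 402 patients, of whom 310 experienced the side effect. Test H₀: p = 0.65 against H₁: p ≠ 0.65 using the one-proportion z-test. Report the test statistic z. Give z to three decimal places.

p̂ = 310/402 = 0.77114.
SE₀ = √(0.65·0.35/402) = 0.023789.
z = (0.77114 − 0.65)/0.023789 = 0.12114/0.023789 = 5.092.

z = 5.092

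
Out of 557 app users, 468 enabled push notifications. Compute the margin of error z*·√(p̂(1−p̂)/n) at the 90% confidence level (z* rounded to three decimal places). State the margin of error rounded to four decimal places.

ME = 0.0255

Sample proportion p̂ = 468/557 = 0.84022.
SE(p̂) = √(0.84022·0.15978/557) = 0.015525.
For 90% confidence, z* = 1.645.
ME = 1.645·0.015525 = 0.0255.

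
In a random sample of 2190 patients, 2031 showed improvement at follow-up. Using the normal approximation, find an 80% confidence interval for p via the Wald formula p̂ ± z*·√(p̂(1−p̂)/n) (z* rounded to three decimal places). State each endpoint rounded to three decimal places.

With x = 2031 successes in n = 2190, p̂ = 0.92740.
SE = √(p̂(1−p̂)/n) = √(0.067332/2190) = 0.005545.
The 80% critical value is z* = 1.282.
Margin of error: 1.282 × 0.005545 = 0.00711.
Interval: 0.92740 ± 0.00711 → (0.920, 0.935).

(0.920, 0.935)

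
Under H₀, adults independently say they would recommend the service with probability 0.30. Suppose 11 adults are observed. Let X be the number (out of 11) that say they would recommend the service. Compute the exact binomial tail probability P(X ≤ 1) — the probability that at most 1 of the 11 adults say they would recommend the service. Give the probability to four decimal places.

P = 0.1130

X is binomial with n = 11 and p = 0.30.
P(X ≤ 1) = C(11,0)·0.30^0·0.70^11 + C(11,1)·0.30^1·0.70^10.
= 0.019773 + 0.093217 = 0.1130.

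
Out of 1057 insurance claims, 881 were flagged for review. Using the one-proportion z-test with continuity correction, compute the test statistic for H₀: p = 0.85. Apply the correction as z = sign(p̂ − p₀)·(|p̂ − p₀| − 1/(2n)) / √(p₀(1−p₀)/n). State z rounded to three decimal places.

The sample proportion is 881/1057 = 0.83349. p̂ − p₀ = -0.016509.
Continuity correction 1/(2n) = 1/2114 = 0.000473.
Corrected numerator: |-0.016509| − 0.000473 = 0.016036.
Null standard error: √(0.85·0.15/1057) = √0.000120624 = 0.010983.
z = (−)0.016036/0.010983 = -1.460.

z = -1.460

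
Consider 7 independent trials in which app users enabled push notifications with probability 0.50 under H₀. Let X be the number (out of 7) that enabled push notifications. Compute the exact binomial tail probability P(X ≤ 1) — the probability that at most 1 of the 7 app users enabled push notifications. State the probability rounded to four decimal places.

P = 0.0625

X is binomial with n = 7 and p = 0.50.
P(X ≤ 1) = C(7,0)·0.50^0·0.50^7 + C(7,1)·0.50^1·0.50^6.
= 0.007812 + 0.054688 = 0.0625.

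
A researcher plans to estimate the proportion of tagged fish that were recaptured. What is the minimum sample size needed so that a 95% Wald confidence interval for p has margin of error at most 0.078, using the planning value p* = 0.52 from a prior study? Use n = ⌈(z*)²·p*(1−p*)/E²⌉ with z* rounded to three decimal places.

For 95% confidence, z* = 1.960.
p*(1−p*) = 0.2496.
(z*)²·p*(1−p*)/E² = 3.841600·0.2496/0.006084 = 157.604.
⌈157.604⌉ = 158.

n = 158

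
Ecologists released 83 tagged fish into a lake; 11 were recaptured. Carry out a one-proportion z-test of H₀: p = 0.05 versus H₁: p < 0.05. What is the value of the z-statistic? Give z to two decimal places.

With x = 11 successes in n = 83, p̂ = 0.13253.
Null standard error: √(0.05·0.95/83) = √0.000572289 = 0.023923.
z = (p̂ − p₀)/SE = (0.13253 − 0.05)/0.023923 = 3.45.

z = 3.45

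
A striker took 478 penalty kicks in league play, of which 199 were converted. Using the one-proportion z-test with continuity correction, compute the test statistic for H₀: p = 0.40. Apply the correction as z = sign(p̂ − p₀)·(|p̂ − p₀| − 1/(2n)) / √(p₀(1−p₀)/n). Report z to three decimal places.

z = 0.682

Sample proportion p̂ = 199/478 = 0.41632. p̂ − p₀ = 0.016318.
1/(2n) = 0.001046.
Corrected numerator: |0.016318| − 0.001046 = 0.015272.
Null standard error: √(0.40·0.60/478) = √0.000502092 = 0.022407.
z = +0.015272/0.022407 = 0.682.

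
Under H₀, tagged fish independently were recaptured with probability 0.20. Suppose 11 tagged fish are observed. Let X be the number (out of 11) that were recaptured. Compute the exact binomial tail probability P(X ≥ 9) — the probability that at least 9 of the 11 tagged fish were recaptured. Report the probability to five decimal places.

P = 0.00002

X is binomial with n = 11 and p = 0.20.
P(X ≥ 9) = C(11,9)·0.20^9·0.80^2 + C(11,10)·0.20^10·0.80^1 + C(11,11)·0.20^11·0.80^0.
= 0.000018 + 0.000001 + 0.000000 = 0.00002.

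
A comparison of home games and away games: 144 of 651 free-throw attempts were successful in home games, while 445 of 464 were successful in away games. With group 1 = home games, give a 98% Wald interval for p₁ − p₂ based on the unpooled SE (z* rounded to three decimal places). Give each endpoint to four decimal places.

(-0.7813, -0.6944)

p̂₁ = 144/651 = 0.22120, p̂₂ = 445/464 = 0.95905; p̂₁ − p̂₂ = -0.73785.
Unpooled SE = √(p̂₁(1−p̂₁)/n₁ + p̂₂(1−p̂₂)/n₂) = √(0.000264623 + 0.000084637) = 0.018688.
The 98% critical value is z* = 2.326. Margin of error = 0.04347.
Interval: -0.73785 ± 0.04347 → (-0.7813, -0.6944).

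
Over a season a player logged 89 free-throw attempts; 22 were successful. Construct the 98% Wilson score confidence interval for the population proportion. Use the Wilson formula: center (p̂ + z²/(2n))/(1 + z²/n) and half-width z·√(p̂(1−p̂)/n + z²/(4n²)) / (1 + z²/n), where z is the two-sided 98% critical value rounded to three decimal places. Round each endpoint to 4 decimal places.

p̂ = 22/89 = 0.24719; z = 2.326, so z² = 5.410276.
Denominator 1 + z²/n = 1 + 5.410276/89 = 1.060790.
Adjusted center: (0.24719 + z²/(2n))/1.060790 = 0.26168.
Radicand: p̂(1−p̂)/n + z²/(4n²) = 0.002090872 + 0.000170757 = 0.002261629.
Half-width = z·√(radicand)/denom = 2.326·0.047557/1.060790 = 0.10428.
CI: 0.26168 ± 0.10428 = (0.1574, 0.3660).

(0.1574, 0.3660)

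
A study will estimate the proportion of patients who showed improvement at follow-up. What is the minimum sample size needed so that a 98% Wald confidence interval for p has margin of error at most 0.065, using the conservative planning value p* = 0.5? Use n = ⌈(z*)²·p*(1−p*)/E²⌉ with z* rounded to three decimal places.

z* = 2.326 at the 98% level.
p*(1−p*) = 0.50·0.50 = 0.2500.
(z*)²·p*(1−p*)/E² = 5.410276·0.2500/0.004225 = 320.135.
Rounding up, n = 321.

n = 321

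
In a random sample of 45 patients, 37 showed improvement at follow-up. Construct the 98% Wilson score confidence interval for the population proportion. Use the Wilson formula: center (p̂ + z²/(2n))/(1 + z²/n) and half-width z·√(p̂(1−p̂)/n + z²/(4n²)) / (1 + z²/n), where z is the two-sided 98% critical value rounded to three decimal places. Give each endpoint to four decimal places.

p̂ = 37/45 = 0.82222; z = 2.326, so z² = 5.410276.
Denominator 1 + z²/n = 1 + 5.410276/45 = 1.120228.
Center = (0.82222 + 0.060114)/1.120228 = 0.78764.
Radicand: p̂(1−p̂)/n + z²/(4n²) = 0.003248285 + 0.000667935 = 0.003916220.
Half-width = z·√(radicand)/denom = 2.326·0.062580/1.120228 = 0.12994.
Interval: 0.78764 ± 0.12994 → (0.6577, 0.9176).

(0.6577, 0.9176)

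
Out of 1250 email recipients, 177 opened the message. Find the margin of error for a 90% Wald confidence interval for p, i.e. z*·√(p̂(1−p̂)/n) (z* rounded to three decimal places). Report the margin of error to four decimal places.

ME = 0.0162

With x = 177 successes in n = 1250, p̂ = 0.14160.
SE(p̂) = √(0.14160·0.85840/1250) = 0.009861.
For 90% confidence, z* = 1.645.
ME = 1.645·0.009861 = 0.0162.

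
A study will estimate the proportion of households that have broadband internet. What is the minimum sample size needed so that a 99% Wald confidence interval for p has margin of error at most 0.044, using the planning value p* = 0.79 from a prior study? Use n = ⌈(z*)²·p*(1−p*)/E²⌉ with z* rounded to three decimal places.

z* = 2.576 at the 99% level.
p*(1−p*) = 0.1659.
Required n before rounding: 6.635776 × 0.1659 / 0.044² = 568.634.
Rounding up, n = 569.

n = 569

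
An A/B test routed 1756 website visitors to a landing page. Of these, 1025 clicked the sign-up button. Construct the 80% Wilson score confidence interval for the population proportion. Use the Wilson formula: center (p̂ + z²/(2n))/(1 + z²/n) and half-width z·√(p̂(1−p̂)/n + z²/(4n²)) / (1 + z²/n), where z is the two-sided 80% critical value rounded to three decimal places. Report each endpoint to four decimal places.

(0.5686, 0.5987)

p̂ = 1025/1756 = 0.58371; z = 1.282, so z² = 1.643524.
1 + z²/n = 1.000936.
Adjusted center: (0.58371 + z²/(2n))/1.000936 = 0.58363.
Radicand: p̂(1−p̂)/n + z²/(4n²) = 0.000138378 + 0.000000133 = 0.000138511.
Half-width = 1.282·√0.000138511/1.000936 = 0.01507.
Interval: 0.58363 ± 0.01507 → (0.5686, 0.5987).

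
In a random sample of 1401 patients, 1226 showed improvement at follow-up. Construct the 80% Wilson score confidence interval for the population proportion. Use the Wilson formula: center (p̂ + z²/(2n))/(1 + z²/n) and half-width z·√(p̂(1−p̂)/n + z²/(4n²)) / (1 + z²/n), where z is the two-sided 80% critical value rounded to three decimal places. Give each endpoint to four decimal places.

(0.8633, 0.8860)

p̂ = 1226/1401 = 0.87509; z = 1.282, so z² = 1.643524.
1 + z²/n = 1.001173.
Adjusted center: (0.87509 + z²/(2n))/1.001173 = 0.87465.
Radicand: p̂(1−p̂)/n + z²/(4n²) = 0.000078021 + 0.000000209 = 0.000078230.
Half-width = z·√(radicand)/denom = 1.282·0.008845/1.001173 = 0.01133.
Interval: 0.87465 ± 0.01133 → (0.8633, 0.8860).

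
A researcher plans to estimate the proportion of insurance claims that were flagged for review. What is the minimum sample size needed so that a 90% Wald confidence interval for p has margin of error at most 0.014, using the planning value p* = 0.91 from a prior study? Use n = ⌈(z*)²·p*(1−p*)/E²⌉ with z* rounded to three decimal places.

n = 1131

The 90% critical value is z* = 1.645.
p*(1−p*) = 0.0819.
Required n before rounding: 2.706025 × 0.0819 / 0.014² = 1130.732.
⌈1130.732⌉ = 1131.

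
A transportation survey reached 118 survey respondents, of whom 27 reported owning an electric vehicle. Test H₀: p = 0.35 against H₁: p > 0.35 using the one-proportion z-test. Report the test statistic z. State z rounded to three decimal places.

With x = 27 successes in n = 118, p̂ = 0.22881.
Null standard error: √(0.35·0.65/118) = √0.001927966 = 0.043909.
Test statistic: z = -0.12119/0.043909 = -2.760.

z = -2.760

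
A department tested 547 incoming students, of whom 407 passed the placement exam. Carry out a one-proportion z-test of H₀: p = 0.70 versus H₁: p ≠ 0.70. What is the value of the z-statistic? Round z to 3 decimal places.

z = 2.249

The sample proportion is 407/547 = 0.74406.
Under H₀, SE = √(p₀(1−p₀)/n) = √(0.70·0.30/547) = √0.000383912 = 0.019594.
z = (0.74406 − 0.70)/0.019594 = 0.04406/0.019594 = 2.249.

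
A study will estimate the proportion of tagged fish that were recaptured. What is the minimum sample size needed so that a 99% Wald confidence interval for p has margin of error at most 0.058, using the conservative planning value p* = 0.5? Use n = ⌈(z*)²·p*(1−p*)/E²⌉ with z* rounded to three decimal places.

z* = 2.576 at the 99% level.
p*(1−p*) = 0.50·0.50 = 0.2500.
(z*)²·p*(1−p*)/E² = 6.635776·0.2500/0.003364 = 493.146.
⌈493.146⌉ = 494.

n = 494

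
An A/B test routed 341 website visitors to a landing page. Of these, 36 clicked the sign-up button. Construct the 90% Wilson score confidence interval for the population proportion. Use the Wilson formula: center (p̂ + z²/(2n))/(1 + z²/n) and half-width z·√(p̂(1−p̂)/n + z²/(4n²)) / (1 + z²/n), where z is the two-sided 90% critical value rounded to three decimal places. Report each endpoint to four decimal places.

(0.0812, 0.1361)

p̂ = 36/341 = 0.10557; z = 1.645, so z² = 2.706025.
Denominator 1 + z²/n = 1 + 2.706025/341 = 1.007936.
Adjusted center: (0.10557 + z²/(2n))/1.007936 = 0.10868.
Radicand: p̂(1−p̂)/n + z²/(4n²) = 0.000276910 + 0.000005818 = 0.000282728.
Half-width = z·√(radicand)/denom = 1.645·0.016815/1.007936 = 0.02744.
CI: 0.10868 ± 0.02744 = (0.0812, 0.1361).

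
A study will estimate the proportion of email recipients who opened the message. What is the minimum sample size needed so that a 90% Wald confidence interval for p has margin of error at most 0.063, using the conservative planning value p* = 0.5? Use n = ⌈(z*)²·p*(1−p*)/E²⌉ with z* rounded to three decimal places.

z* = 1.645 at the 90% level.
p*(1−p*) = 0.50·0.50 = 0.2500.
(z*)²·p*(1−p*)/E² = 2.706025·0.2500/0.003969 = 170.448.
⌈170.448⌉ = 171.

n = 171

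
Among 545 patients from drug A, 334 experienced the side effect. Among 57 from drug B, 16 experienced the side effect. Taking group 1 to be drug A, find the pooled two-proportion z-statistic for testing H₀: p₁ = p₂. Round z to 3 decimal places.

z = 4.836

Sample proportions: p̂₁ = 334/545 = 0.61284 and p̂₂ = 16/57 = 0.28070.
Pooling: p̂ = 350/602 = 0.58140.
SE = √[p̂(1−p̂)(1/n₁+1/n₂)] = √[0.58140·0.41860·(1/545+1/57)] ≈ 0.068675.
z = 0.33214/0.068675 = 4.836.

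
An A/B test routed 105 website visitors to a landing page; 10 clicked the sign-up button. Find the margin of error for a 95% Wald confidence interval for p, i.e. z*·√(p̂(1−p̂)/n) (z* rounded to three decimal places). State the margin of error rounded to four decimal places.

The sample proportion is 10/105 = 0.09524.
Standard error of p̂: √(0.086168/105) = √0.000820646 = 0.028647.
For 95% confidence, z* = 1.960.
So ME = 0.0561.

ME = 0.0561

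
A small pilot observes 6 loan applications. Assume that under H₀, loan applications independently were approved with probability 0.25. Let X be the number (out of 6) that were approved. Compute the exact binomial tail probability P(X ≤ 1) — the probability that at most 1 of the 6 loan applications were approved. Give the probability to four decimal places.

X is binomial with n = 6 and p = 0.25.
P(X ≤ 1) = C(6,0)·0.25^0·0.75^6 + C(6,1)·0.25^1·0.75^5.
= 0.177979 + 0.355957 = 0.5339.

P = 0.5339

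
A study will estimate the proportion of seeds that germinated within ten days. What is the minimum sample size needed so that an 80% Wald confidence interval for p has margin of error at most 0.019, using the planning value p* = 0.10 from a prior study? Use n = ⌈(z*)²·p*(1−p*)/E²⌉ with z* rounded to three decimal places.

n = 410

z* = 1.282 at the 80% level.
p*(1−p*) = 0.10·0.90 = 0.0900.
(z*)²·p*(1−p*)/E² = 1.643524·0.0900/0.000361 = 409.743.
Rounding up, n = 410.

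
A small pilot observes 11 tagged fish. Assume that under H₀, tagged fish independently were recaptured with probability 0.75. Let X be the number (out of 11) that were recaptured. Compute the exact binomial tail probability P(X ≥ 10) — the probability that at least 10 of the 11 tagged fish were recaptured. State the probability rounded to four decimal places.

X ~ Binomial(n=11, p=0.75).
P(X ≥ 10) = C(11,10)·0.75^10·0.25^1 + C(11,11)·0.75^11·0.25^0.
= 0.154862 + 0.042235 = 0.1971.

P = 0.1971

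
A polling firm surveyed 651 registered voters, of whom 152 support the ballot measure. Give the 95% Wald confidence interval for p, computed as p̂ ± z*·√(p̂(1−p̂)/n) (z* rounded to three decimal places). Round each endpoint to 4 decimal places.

With x = 152 successes in n = 651, p̂ = 0.23349.
SE = √(p̂(1−p̂)/n) = √(0.178971/651) = 0.016581.
z* = 1.960 at the 95% level.
Margin = 1.960·0.016581 = 0.03250.
Interval: 0.23349 ± 0.03250 → (0.2010, 0.2660).

(0.2010, 0.2660)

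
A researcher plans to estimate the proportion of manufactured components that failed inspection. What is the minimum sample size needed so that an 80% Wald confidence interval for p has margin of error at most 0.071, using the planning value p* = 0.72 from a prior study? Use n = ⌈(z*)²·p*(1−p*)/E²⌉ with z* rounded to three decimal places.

n = 66

z* = 1.282 at the 80% level.
p*(1−p*) = 0.2016.
(z*)²·p*(1−p*)/E² = 1.643524·0.2016/0.005041 = 65.728.
Rounding up, n = 66.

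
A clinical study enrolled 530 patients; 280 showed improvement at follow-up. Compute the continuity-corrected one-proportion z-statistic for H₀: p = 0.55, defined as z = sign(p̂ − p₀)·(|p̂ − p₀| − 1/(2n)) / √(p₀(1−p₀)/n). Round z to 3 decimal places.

With x = 280 successes in n = 530, p̂ = 0.52830. p̂ − p₀ = -0.021698.
1/(2n) = 0.000943.
Corrected numerator: |-0.021698| − 0.000943 = 0.020755.
Under H₀, SE = √(p₀(1−p₀)/n) = √(0.55·0.45/530) = √0.000466981 = 0.021610.
z = −0.020755/0.021610 = -0.960.

z = -0.960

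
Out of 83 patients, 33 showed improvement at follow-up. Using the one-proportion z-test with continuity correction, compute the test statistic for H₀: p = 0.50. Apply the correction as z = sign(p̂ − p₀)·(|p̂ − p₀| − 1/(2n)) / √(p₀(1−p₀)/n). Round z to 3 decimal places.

Sample proportion p̂ = 33/83 = 0.39759. p̂ − p₀ = -0.102410.
Continuity correction 1/(2n) = 1/166 = 0.006024.
Corrected numerator: |-0.102410| − 0.006024 = 0.096386.
Null standard error: √(0.50·0.50/83) = √0.003012048 = 0.054882.
z = (−)0.096386/0.054882 = -1.756.

z = -1.756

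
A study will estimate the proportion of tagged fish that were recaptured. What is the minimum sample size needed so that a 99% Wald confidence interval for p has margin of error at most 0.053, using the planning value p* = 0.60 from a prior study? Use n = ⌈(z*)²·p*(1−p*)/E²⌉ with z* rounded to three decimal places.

n = 567

For 99% confidence, z* = 2.576.
p*(1−p*) = 0.2400.
(z*)²·p*(1−p*)/E² = 6.635776·0.2400/0.002809 = 566.958.
Rounding up, n = 567.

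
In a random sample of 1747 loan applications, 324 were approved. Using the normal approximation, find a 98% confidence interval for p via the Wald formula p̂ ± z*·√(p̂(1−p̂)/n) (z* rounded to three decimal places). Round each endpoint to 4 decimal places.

(0.1638, 0.2071)

Sample proportion p̂ = 324/1747 = 0.18546.
SE(p̂) = √(0.18546·0.81454/1747) = 0.009299.
For 98% confidence, z* = 2.326.
Margin of error: 2.326 × 0.009299 = 0.02163.
CI: 0.18546 ± 0.02163 = (0.1638, 0.2071).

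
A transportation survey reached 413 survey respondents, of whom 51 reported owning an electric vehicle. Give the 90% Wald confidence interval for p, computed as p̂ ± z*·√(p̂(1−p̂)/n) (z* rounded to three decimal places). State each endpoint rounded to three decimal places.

(0.097, 0.150)

Sample proportion p̂ = 51/413 = 0.12349.
SE(p̂) = √(0.12349·0.87651/413) = 0.016189.
For 90% confidence, z* = 1.645.
Margin of error: 1.645 × 0.016189 = 0.02663.
Interval: 0.12349 ± 0.02663 → (0.097, 0.150).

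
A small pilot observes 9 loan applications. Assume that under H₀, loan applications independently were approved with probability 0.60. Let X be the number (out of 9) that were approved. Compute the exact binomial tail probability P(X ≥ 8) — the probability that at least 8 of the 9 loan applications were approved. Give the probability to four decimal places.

X ~ Binomial(n=9, p=0.60).
P(X ≥ 8) = C(9,8)·0.60^8·0.40^1 + C(9,9)·0.60^9·0.40^0.
= 0.060466 + 0.010078 = 0.0705.

P = 0.0705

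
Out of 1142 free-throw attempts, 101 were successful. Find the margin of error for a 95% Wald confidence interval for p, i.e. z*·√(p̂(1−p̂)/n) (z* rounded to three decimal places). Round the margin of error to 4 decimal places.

p̂ = 101/1142 = 0.08844.
SE(p̂) = √(0.08844·0.91156/1142) = 0.008402.
For 95% confidence, z* = 1.960.
ME = 1.960·0.008402 = 0.0165.

ME = 0.0165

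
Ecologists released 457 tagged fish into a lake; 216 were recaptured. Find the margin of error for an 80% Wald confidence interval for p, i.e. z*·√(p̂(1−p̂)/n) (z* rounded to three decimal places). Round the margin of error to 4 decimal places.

Sample proportion p̂ = 216/457 = 0.47265.
SE(p̂) = √(0.47265·0.52735/457) = 0.023354.
For 80% confidence, z* = 1.282.
Margin of error = z*·SE = 1.282 × 0.023354 = 0.0299.

ME = 0.0299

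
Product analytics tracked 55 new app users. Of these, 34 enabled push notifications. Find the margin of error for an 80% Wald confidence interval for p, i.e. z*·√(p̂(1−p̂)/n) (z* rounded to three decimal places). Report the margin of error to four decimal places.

With x = 34 successes in n = 55, p̂ = 0.61818.
SE = √(p̂(1−p̂)/n) = √(0.236033/55) = 0.065510.
z* = 1.282 at the 80% level.
Margin of error = z*·SE = 1.282 × 0.065510 = 0.0840.

ME = 0.0840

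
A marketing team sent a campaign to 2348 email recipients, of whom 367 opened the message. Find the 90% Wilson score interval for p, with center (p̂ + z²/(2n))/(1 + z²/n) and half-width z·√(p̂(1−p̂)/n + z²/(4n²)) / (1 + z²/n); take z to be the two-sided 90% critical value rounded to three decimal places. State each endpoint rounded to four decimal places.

Here p̂ = 367/2348 = 0.15630 and z = 1.645 (z² = 2.706025).
1 + z²/n = 1.001152.
Center = (0.15630 + 0.000576)/1.001152 = 0.15670.
Radicand: p̂(1−p̂)/n + z²/(4n²) = 0.000056164 + 0.000000123 = 0.000056287.
Half-width = z·√(radicand)/denom = 1.645·0.007502/1.001152 = 0.01233.
Interval: 0.15670 ± 0.01233 → (0.1444, 0.1690).

(0.1444, 0.1690)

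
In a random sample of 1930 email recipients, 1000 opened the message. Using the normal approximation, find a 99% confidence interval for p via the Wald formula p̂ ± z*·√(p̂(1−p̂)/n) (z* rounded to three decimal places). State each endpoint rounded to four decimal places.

With x = 1000 successes in n = 1930, p̂ = 0.51813.
SE = √(p̂(1−p̂)/n) = √(0.249671/1930) = 0.011374.
The 99% critical value is z* = 2.576.
Margin of error: 2.576 × 0.011374 = 0.02930.
So the interval runs from 0.4888 to 0.5474.

(0.4888, 0.5474)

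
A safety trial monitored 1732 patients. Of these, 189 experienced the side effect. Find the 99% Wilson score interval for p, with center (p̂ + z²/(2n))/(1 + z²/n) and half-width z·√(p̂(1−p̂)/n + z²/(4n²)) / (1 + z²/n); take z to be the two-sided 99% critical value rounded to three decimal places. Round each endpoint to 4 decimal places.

p̂ = 189/1732 = 0.10912; z = 2.576, so z² = 6.635776.
Denominator 1 + z²/n = 1 + 6.635776/1732 = 1.003831.
Center = (0.10912 + 0.001916)/1.003831 = 0.11061.
Radicand: p̂(1−p̂)/n + z²/(4n²) = 0.000056129 + 0.000000553 = 0.000056682.
Half-width = z·√(radicand)/denom = 2.576·0.007529/1.003831 = 0.01932.
Interval: 0.11061 ± 0.01932 → (0.0913, 0.1299).

(0.0913, 0.1299)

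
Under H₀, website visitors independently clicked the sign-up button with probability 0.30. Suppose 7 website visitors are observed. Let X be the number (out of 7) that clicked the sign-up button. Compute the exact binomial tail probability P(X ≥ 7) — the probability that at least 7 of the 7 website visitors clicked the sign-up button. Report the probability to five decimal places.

X ~ Binomial(n=7, p=0.30).
P(X ≥ 7) = C(7,7)·0.30^7·0.70^0.
= 0.000219 = 0.00022.

P = 0.00022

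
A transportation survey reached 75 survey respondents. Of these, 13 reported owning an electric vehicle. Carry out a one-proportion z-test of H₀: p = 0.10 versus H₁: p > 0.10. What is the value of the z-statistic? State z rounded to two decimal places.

z = 2.12

p̂ = 13/75 = 0.17333.
Under H₀, SE = √(p₀(1−p₀)/n) = √(0.10·0.90/75) = √0.001200000 = 0.034641.
Test statistic: z = 0.07333/0.034641 = 2.12.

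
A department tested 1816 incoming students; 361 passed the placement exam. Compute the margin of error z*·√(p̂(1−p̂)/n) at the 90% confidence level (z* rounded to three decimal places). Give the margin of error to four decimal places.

ME = 0.0154

Sample proportion p̂ = 361/1816 = 0.19879.
SE(p̂) = √(0.19879·0.80121/1816) = 0.009365.
The 90% critical value is z* = 1.645.
ME = 1.645·0.009365 = 0.0154.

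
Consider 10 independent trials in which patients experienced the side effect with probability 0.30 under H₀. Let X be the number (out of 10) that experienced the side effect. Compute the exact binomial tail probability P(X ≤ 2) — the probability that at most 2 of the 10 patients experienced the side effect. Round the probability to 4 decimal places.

P = 0.3828

X is binomial with n = 10 and p = 0.30.
P(X ≤ 2) = C(10,0)·0.30^0·0.70^10 + C(10,1)·0.30^1·0.70^9 + C(10,2)·0.30^2·0.70^8.
= 0.028248 + 0.121061 + 0.233474 = 0.3828.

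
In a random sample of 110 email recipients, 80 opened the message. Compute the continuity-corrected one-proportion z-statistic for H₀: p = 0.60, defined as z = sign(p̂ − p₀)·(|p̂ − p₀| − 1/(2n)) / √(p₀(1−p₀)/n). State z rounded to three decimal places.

Sample proportion p̂ = 80/110 = 0.72727. p̂ − p₀ = 0.127273.
1/(2n) = 0.004545.
Corrected numerator: |0.127273| − 0.004545 = 0.122728.
SE₀ = √(0.60·0.40/110) = 0.046710.
z = +0.122728/0.046710 = 2.627.

z = 2.627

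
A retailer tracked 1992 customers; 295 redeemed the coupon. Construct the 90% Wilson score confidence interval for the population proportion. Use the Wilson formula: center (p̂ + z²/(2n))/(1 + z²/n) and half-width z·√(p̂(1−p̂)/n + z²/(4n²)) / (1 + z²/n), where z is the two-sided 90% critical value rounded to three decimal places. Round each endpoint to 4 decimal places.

(0.1355, 0.1617)

Here p̂ = 295/1992 = 0.14809 and z = 1.645 (z² = 2.706025).
Denominator 1 + z²/n = 1 + 2.706025/1992 = 1.001358.
Center = (0.14809 + 0.000679)/1.001358 = 0.14857.
Radicand: p̂(1−p̂)/n + z²/(4n²) = 0.000063334 + 0.000000170 = 0.000063504.
Half-width = z·√(radicand)/denom = 1.645·0.007969/1.001358 = 0.01309.
Interval: 0.14857 ± 0.01309 → (0.1355, 0.1617).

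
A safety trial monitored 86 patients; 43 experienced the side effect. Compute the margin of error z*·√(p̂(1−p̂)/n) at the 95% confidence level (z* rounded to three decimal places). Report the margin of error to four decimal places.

p̂ = 43/86 = 0.50000.
SE(p̂) = √(0.50000·0.50000/86) = 0.053916.
For 95% confidence, z* = 1.960.
Margin of error = z*·SE = 1.960 × 0.053916 = 0.1057.

ME = 0.1057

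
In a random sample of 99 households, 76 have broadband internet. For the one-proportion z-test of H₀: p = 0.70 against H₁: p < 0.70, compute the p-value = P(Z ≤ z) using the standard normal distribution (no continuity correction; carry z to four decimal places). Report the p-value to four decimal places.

p-value = 0.9291

Sample proportion p̂ = 76/99 = 0.76768.
Under H₀, SE = √(p₀(1−p₀)/n) = √(0.70·0.30/99) = √0.002121212 = 0.046057.
z = (p̂ − p₀)/SE = (76/99 − 0.70)/0.046057 ≈ 1.4694.
From the standard normal, P(Z ≤ z) = 0.9291.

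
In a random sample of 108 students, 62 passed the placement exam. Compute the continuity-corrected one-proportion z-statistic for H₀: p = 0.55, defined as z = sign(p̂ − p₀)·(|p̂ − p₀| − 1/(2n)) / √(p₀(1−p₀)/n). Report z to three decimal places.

z = 0.406

Sample proportion p̂ = 62/108 = 0.57407. p̂ − p₀ = 0.024074.
1/(2n) = 0.004630.
Corrected numerator: |0.024074| − 0.004630 = 0.019444.
SE₀ = √(0.55·0.45/108) = 0.047871.
z = +0.019444/0.047871 = 0.406.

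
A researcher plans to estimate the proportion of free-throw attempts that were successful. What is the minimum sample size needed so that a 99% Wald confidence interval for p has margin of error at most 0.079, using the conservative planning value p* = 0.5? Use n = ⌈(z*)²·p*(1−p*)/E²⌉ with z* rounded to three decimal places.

z* = 2.576 at the 99% level.
p*(1−p*) = 0.50·0.50 = 0.2500.
Required n before rounding: 6.635776 × 0.2500 / 0.079² = 265.814.
Rounding up, n = 266.

n = 266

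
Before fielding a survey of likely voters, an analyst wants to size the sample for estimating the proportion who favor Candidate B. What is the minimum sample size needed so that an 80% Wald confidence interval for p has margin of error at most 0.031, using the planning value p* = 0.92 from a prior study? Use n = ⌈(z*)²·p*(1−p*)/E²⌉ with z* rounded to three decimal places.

n = 126

The 80% critical value is z* = 1.282.
p*(1−p*) = 0.0736.
Required n before rounding: 1.643524 × 0.0736 / 0.031² = 125.872.
⌈125.872⌉ = 126.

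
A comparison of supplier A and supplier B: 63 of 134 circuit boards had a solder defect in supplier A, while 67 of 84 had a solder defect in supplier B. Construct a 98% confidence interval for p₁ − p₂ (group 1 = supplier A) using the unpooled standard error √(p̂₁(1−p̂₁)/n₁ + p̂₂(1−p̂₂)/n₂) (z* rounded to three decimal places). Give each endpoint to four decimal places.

p̂₁ = 0.47015, p̂₂ = 0.79762, so the observed difference is -0.32747.
Unpooled SE = √(p̂₁(1−p̂₁)/n₁ + p̂₂(1−p̂₂)/n₂) = √(0.001859022 + 0.001921701) = 0.061488.
z* = 2.326 at the 98% level. Margin of error = 0.14302.
So the interval runs from -0.4705 to -0.1844.

(-0.4705, -0.1844)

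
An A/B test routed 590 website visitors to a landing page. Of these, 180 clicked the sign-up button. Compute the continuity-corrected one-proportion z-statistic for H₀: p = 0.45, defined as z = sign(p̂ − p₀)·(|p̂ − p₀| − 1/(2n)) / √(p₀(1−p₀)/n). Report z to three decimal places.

With x = 180 successes in n = 590, p̂ = 0.30508. p̂ − p₀ = -0.144915.
Continuity correction 1/(2n) = 1/1180 = 0.000847.
Corrected numerator: |-0.144915| − 0.000847 = 0.144068.
Under H₀, SE = √(p₀(1−p₀)/n) = √(0.45·0.55/590) = √0.000419492 = 0.020481.
z = −0.144068/0.020481 = -7.034.

z = -7.034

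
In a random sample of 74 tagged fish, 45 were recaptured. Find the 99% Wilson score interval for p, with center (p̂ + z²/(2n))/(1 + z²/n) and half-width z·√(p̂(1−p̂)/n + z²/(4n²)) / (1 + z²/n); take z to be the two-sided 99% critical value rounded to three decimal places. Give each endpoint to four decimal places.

p̂ = 45/74 = 0.60811; z = 2.576, so z² = 6.635776.
Denominator 1 + z²/n = 1 + 6.635776/74 = 1.089673.
Center = (0.60811 + 0.044836)/1.089673 = 0.59921.
Radicand: p̂(1−p̂)/n + z²/(4n²) = 0.003220441 + 0.000302948 = 0.003523389.
Half-width = 2.576·√0.003523389/1.089673 = 0.14032.
So the interval runs from 0.4589 to 0.7395.

(0.4589, 0.7395)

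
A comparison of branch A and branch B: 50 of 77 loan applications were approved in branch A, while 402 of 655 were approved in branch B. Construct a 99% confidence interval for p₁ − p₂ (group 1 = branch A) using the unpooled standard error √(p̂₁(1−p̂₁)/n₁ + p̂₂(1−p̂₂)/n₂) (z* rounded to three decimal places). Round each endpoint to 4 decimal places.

p̂₁ = 50/77 = 0.64935, p̂₂ = 402/655 = 0.61374; p̂₁ − p̂₂ = 0.03561.
SE = √(0.002957070 + 0.000361928) = √0.003318998 = 0.057611.
For 99% confidence, z* = 2.576. Margin = 2.576·0.057611 = 0.14841.
CI: 0.03561 ± 0.14841 = (-0.1128, 0.1840).

(-0.1128, 0.1840)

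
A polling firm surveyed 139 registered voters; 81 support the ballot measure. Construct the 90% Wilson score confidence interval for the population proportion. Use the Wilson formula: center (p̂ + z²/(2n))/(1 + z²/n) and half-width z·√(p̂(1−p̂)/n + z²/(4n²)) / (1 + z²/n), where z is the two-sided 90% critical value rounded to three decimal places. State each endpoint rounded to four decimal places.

(0.5130, 0.6493)

Here p̂ = 81/139 = 0.58273 and z = 1.645 (z² = 2.706025).
Denominator 1 + z²/n = 1 + 2.706025/139 = 1.019468.
Center = (0.58273 + 0.009734)/1.019468 = 0.58115.
Radicand: p̂(1−p̂)/n + z²/(4n²) = 0.001749317 + 0.000035014 = 0.001784331.
Half-width = 1.645·√0.001784331/1.019468 = 0.06816.
CI: 0.58115 ± 0.06816 = (0.5130, 0.6493).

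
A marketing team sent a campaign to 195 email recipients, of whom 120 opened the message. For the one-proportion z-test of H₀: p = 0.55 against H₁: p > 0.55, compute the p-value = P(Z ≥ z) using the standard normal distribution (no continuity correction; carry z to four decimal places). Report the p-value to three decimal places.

p-value = 0.033

The sample proportion is 120/195 = 0.61538.
Null standard error: √(0.55·0.45/195) = √0.001269231 = 0.035626.
z = (p̂ − p₀)/SE = (120/195 − 0.55)/0.035626 ≈ 1.8353.
p-value = P(Z ≥ z) with z = 1.8353 → 0.033.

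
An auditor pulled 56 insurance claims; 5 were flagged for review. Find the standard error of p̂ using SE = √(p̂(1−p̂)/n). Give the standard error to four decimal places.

SE = 0.0381

Sample proportion p̂ = 5/56 = 0.08929.
p̂(1−p̂) = 0.08929·0.91071 = 0.081317.
Dividing by n and taking the root: √0.001452089 = 0.0381.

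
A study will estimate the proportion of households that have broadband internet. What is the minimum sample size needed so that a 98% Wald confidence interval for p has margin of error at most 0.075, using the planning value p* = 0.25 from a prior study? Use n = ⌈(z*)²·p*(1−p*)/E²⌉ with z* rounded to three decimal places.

The 98% critical value is z* = 2.326.
p*(1−p*) = 0.1875.
(z*)²·p*(1−p*)/E² = 5.410276·0.1875/0.005625 = 180.343.
Rounding up, n = 181.

n = 181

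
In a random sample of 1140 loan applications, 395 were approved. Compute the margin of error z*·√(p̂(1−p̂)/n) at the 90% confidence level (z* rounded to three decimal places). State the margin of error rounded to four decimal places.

Sample proportion p̂ = 395/1140 = 0.34649.
SE(p̂) = √(0.34649·0.65351/1140) = 0.014094.
The 90% critical value is z* = 1.645.
ME = 1.645·0.014094 = 0.0232.

ME = 0.0232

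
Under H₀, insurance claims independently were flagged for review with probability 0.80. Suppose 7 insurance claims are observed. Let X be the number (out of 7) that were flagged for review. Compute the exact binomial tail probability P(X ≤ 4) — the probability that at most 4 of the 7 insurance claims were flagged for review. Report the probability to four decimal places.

P = 0.1480

X is binomial with n = 7 and p = 0.80.
P(X ≤ 4) = Σ_{j=0}^{4} C(7,j)·0.80^j·0.20^{7−j}.
= 0.000013 + 0.000358 + 0.004301 + 0.028672 + 0.114688 = 0.1480.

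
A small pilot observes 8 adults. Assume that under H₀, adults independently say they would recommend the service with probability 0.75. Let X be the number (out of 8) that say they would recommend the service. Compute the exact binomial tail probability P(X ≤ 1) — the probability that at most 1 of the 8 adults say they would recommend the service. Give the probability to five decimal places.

X is binomial with n = 8 and p = 0.75.
P(X ≤ 1) = C(8,0)·0.75^0·0.25^8 + C(8,1)·0.75^1·0.25^7.
= 0.000015 + 0.000366 = 0.00038.

P = 0.00038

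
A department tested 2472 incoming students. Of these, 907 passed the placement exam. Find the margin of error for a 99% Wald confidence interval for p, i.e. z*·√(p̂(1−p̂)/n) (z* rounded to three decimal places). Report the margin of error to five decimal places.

Sample proportion p̂ = 907/2472 = 0.36691.
Standard error of p̂: √(0.232287/2472) = √0.000093967 = 0.009694.
The 99% critical value is z* = 2.576.
Margin of error = z*·SE = 2.576 × 0.009694 = 0.02497.

ME = 0.02497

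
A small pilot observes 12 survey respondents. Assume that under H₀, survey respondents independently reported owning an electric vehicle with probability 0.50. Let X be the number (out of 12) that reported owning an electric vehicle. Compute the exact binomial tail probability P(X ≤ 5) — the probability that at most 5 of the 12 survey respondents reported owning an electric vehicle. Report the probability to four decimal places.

P = 0.3872

X ~ Binomial(n=12, p=0.50).
P(X ≤ 5) = Σ_{j=0}^{5} C(12,j)·0.50^j·0.50^{12−j}.
= 0.000244 + 0.002930 + 0.016113 + 0.053711 + 0.120850 + 0.193359 = 0.3872.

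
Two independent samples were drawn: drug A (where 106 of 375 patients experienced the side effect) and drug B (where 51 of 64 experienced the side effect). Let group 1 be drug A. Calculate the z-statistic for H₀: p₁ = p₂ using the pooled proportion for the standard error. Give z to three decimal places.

Sample proportions: p̂₁ = 106/375 = 0.28267 and p̂₂ = 51/64 = 0.79688.
Pooled p̂ = (106+51)/(375+64) = 157/439 = 0.35763.
SE = √[p̂(1−p̂)(1/n₁+1/n₂)] = √[0.35763·0.64237·(1/375+1/64)] ≈ 0.064824.
z = (p̂₁ − p̂₂)/SE = (0.28267 − 0.79688)/0.064824 = -0.51421/0.064824 = -7.932.

z = -7.932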